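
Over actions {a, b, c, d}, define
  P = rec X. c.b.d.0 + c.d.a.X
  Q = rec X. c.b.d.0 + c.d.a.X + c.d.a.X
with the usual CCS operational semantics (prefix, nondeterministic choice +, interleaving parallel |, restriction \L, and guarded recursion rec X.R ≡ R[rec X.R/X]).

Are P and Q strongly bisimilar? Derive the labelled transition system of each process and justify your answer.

P ~ Q

P's transition system — 6 states:
  s0 = rec X. c.b.d.0 + c.d.a.X | --c--▸ s1, --c--▸ s2
  s1 = b.d.0 | --b--▸ s3
  s2 = d.a.(rec X. c.b.d.0 + c.d.a.X) | --d--▸ s4
  s3 = d.0 | --d--▸ s5
  s4 = a.(rec X. c.b.d.0 + c.d.a.X) | --a--▸ s0
  s5 = 0 | stopped
Q's transition system — 6 states:
  t0 = rec X. c.b.d.0 + c.d.a.X + c.d.a.X | --c--▸ t1, --c--▸ t2
  t1 = b.d.0 | --b--▸ t3
  t2 = d.a.(rec X. c.b.d.0 + c.d.a.X + c.d.a.X) | --d--▸ t4
  t3 = d.0 | --d--▸ t5
  t4 = a.(rec X. c.b.d.0 + c.d.a.X + c.d.a.X) | --a--▸ t0
  t5 = 0 | stopped
Partition-refinement fixed point:
  B0 = {s0, t0}
  B1 = {s1, t1}
  B2 = {s3, t3}
  B3 = {s5, t5}
  B4 = {s2, t2}
  B5 = {s4, t4}
s0 ∈ B0, t0 ∈ B0 → same block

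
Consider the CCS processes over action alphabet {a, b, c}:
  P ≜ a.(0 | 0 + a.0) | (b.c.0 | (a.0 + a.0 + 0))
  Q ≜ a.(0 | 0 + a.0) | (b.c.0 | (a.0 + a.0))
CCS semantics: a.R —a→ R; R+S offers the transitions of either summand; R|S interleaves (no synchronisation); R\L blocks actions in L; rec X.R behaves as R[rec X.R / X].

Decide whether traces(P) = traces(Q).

traces(P) = traces(Q)

P's transition system — 18 states:
  u0 = a.(0 | 0 + a.0) | (b.c.0 | (a.0 + a.0 + 0)) :: ··a··> u1, ··a··> u2, ··b··> u3
  u1 = (0 | 0 + a.0) | (b.c.0 | (a.0 + a.0 + 0)) :: ··a··> u4, ··a··> u5, ··b··> u6
  u2 = a.(0 | 0 + a.0) | (b.c.0 | 0) :: ··a··> u4, ··b··> u7
  u3 = a.(0 | 0 + a.0) | (c.0 | (a.0 + a.0 + 0)) :: ··a··> u6, ··a··> u7, ··c··> u8
  u4 = (0 | 0 + a.0) | (b.c.0 | 0) :: ··a··> u9, ··b··> u10
  u5 = 0 | (b.c.0 | (a.0 + a.0 + 0)) :: ··a··> u9, ··b··> u11
  u6 = (0 | 0 + a.0) | (c.0 | (a.0 + a.0 + 0)) :: ··a··> u10, ··a··> u11, ··c··> u12
  u7 = a.(0 | 0 + a.0) | (c.0 | 0) :: ··a··> u10, ··c··> u13
  u8 = a.(0 | 0 + a.0) | (0 | (a.0 + a.0 + 0)) :: ··a··> u12, ··a··> u13
  u9 = 0 | (b.c.0 | 0) :: ··b··> u14
  u10 = (0 | 0 + a.0) | (c.0 | 0) :: ··a··> u14, ··c··> u15
  u11 = 0 | (c.0 | (a.0 + a.0 + 0)) :: ··a··> u14, ··c··> u16
  u12 = (0 | 0 + a.0) | (0 | (a.0 + a.0 + 0)) :: ··a··> u15, ··a··> u16
  u13 = a.(0 | 0 + a.0) | (0 | 0) :: ··a··> u15
  u14 = 0 | (c.0 | 0) :: ··c··> u17
  u15 = (0 | 0 + a.0) | (0 | 0) :: ··a··> u17
  u16 = 0 | (0 | (a.0 + a.0 + 0)) :: ··a··> u17
  u17 = 0 | (0 | 0) :: ∅
Q's transition system — 18 states:
  v0 = a.(0 | 0 + a.0) | (b.c.0 | (a.0 + a.0)) :: ··a··> v1, ··a··> v2, ··b··> v3
  v1 = (0 | 0 + a.0) | (b.c.0 | (a.0 + a.0)) :: ··a··> v4, ··a··> v5, ··b··> v6
  v2 = a.(0 | 0 + a.0) | (b.c.0 | 0) :: ··a··> v4, ··b··> v7
  v3 = a.(0 | 0 + a.0) | (c.0 | (a.0 + a.0)) :: ··a··> v6, ··a··> v7, ··c··> v8
  v4 = (0 | 0 + a.0) | (b.c.0 | 0) :: ··a··> v9, ··b··> v10
  v5 = 0 | (b.c.0 | (a.0 + a.0)) :: ··a··> v9, ··b··> v11
  v6 = (0 | 0 + a.0) | (c.0 | (a.0 + a.0)) :: ··a··> v10, ··a··> v11, ··c··> v12
  v7 = a.(0 | 0 + a.0) | (c.0 | 0) :: ··a··> v10, ··c··> v13
  v8 = a.(0 | 0 + a.0) | (0 | (a.0 + a.0)) :: ··a··> v12, ··a··> v13
  v9 = 0 | (b.c.0 | 0) :: ··b··> v14
  v10 = (0 | 0 + a.0) | (c.0 | 0) :: ··a··> v14, ··c··> v15
  v11 = 0 | (c.0 | (a.0 + a.0)) :: ··a··> v14, ··c··> v16
  v12 = (0 | 0 + a.0) | (0 | (a.0 + a.0)) :: ··a··> v15, ··a··> v16
  v13 = a.(0 | 0 + a.0) | (0 | 0) :: ··a··> v15
  v14 = 0 | (c.0 | 0) :: ··c··> v17
  v15 = (0 | 0 + a.0) | (0 | 0) :: ··a··> v17
  v16 = 0 | (0 | (a.0 + a.0)) :: ··a··> v17
  v17 = 0 | (0 | 0) :: ∅
Bisimilarity quotient blocks:
  B0 = {u0, v0}
  B1 = {u1, u2, v1, v2}
  B2 = {u6, u7, v6, v7}
  B3 = {u10, u11, v10, v11}
  B4 = {u14, v14}
  B5 = {u17, v17}
  B6 = {u15, u16, v15, v16}
  B7 = {u12, u13, v12, v13}
  B8 = {u4, u5, v4, v5}
  B9 = {u9, v9}
  B10 = {u3, v3}
  B11 = {u8, v8}
u0 ∈ B0, v0 ∈ B0 → same block
Bisimilar ⇒ trace-equivalent.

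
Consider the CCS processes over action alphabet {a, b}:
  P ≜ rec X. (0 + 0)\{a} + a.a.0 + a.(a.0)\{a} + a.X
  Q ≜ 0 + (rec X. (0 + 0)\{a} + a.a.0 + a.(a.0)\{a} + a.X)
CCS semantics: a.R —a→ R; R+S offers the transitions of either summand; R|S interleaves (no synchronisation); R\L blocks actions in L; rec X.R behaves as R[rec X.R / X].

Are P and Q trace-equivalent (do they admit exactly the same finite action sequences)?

P's transition system — 4 states:
  s0 = rec X. (0 + 0)\{a} + a.a.0 + a.(a.0)\{a} + a.X → —a→ s0, —a→ s1, —a→ s2
  s1 = (a.0)\{a} → stopped
  s2 = a.0 → —a→ s3
  s3 = 0 → stopped
Q's transition system — 5 states:
  t0 = 0 + (rec X. (0 + 0)\{a} + a.a.0 + a.(a.0)\{a} + a.X) → —a→ t1, —a→ t2, —a→ t3
  t1 = (a.0)\{a} → stopped
  t2 = a.0 → —a→ t4
  t3 = rec X. (0 + 0)\{a} + a.a.0 + a.(a.0)\{a} + a.X → —a→ t1, —a→ t2, —a→ t3
  t4 = 0 → stopped
Partition-refinement fixed point:
  B0 = {s0, t0, t3}
  B1 = {s1, s3, t1, t4}
  B2 = {s2, t2}
s0 ∈ B0, t0 ∈ B0 → same block
Bisimilar ⇒ trace-equivalent.

trace-equivalent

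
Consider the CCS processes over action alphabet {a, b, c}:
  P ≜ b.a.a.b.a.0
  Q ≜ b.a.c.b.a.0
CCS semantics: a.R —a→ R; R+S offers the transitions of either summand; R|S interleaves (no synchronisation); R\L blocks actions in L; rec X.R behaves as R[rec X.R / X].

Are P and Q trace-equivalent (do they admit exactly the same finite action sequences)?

P's transition system — 6 states:
  u0 = b.a.a.b.a.0 → ··b··> u1
  u1 = a.a.b.a.0 → ··a··> u2
  u2 = a.b.a.0 → ··a··> u3
  u3 = b.a.0 → ··b··> u4
  u4 = a.0 → ··a··> u5
  u5 = 0 → ·
Q's transition system — 6 states:
  v0 = b.a.c.b.a.0 → ··b··> v1
  v1 = a.c.b.a.0 → ··a··> v2
  v2 = c.b.a.0 → ··c··> v3
  v3 = b.a.0 → ··b··> v4
  v4 = a.0 → ··a··> v5
  v5 = 0 → ·
Trace ⟨baa⟩ through P, begin at {u0}:
  after b @ step 1: {u1}
  after a @ step 2: {u2}
  after a @ step 3: {u3}
  ✓ P
Trace ⟨baa⟩ through Q, begin at {v0}:
  after b @ step 1: {v1}
  after a @ step 2: {v2}
  after a @ step 3: ∅ (Q stuck)

NO — witness ⟨baa⟩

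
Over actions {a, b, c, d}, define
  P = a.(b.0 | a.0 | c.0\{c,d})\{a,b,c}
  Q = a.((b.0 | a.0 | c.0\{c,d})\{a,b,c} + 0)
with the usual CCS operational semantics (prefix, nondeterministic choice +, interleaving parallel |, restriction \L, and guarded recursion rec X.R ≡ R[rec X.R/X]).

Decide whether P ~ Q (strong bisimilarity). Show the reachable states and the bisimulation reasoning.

P ~ Q

P's transition system — 2 states:
  p0 = a.(b.0 | a.0 | c.0\{c,d})\{a,b,c} → ··a··> p1
  p1 = (b.0 | a.0 | c.0\{c,d})\{a,b,c} → deadlocked
Q's transition system — 2 states:
  q0 = a.((b.0 | a.0 | c.0\{c,d})\{a,b,c} + 0) → ··a··> q1
  q1 = (b.0 | a.0 | c.0\{c,d})\{a,b,c} + 0 → deadlocked
Coarsest stable partition (strong bisimilarity classes):
  B0 = {p0, q0}
  B1 = {p1, q1}
p0 ∈ B0, q0 ∈ B0 → same block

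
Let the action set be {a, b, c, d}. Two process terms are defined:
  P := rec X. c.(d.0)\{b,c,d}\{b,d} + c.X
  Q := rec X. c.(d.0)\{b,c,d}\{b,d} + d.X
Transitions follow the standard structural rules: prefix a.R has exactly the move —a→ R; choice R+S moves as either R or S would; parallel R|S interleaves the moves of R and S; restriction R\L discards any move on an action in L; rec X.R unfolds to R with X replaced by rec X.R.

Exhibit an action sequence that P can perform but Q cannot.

LTS(P): 2 reachable states
  u0 = rec X. c.(d.0)\{b,c,d}\{b,d} + c.X has moves ··c··> u0, ··c··> u1
  u1 = (d.0)\{b,c,d}\{b,d} has moves stopped
LTS(Q): 2 reachable states
  v0 = rec X. c.(d.0)\{b,c,d}\{b,d} + d.X has moves ··c··> v1, ··d··> v0
  v1 = (d.0)\{b,c,d}\{b,d} has moves stopped
Run σ = ⟨cc⟩ on P: start {u0}
  step 1 (c): {u0, u1}
  step 2 (c): {u0, u1}
  P completes σ.
Run σ = ⟨cc⟩ on Q: start {v0}
  step 1 (c): {v1}
  step 2 (c): ∅  — Q cannot continue

cc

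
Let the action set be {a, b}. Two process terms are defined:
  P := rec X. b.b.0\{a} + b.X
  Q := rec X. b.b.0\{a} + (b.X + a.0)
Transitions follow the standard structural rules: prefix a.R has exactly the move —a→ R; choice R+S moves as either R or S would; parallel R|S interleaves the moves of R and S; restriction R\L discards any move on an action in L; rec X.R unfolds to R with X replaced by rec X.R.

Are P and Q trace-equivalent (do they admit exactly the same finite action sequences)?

traces(P) ≠ traces(Q) — witness ⟨a⟩

Reachable graph of P (3 states):
  m0 = rec X. b.b.0\{a} + b.X → ··b··> m0, ··b··> m1
  m1 = b.0\{a} → ··b··> m2
  m2 = 0\{a} → (no moves)
Reachable graph of Q (4 states):
  n0 = rec X. b.b.0\{a} + (b.X + a.0) → ··a··> n1, ··b··> n0, ··b··> n2
  n1 = 0 → (no moves)
  n2 = b.0\{a} → ··b··> n3
  n3 = 0\{a} → (no moves)
Executing a from Q (initial set {n0}):
  [1] a ⇒ {n1}
  ✓ Q
Executing a from P (initial set {m0}):
  [1] a ⇒ ∅  — P cannot continue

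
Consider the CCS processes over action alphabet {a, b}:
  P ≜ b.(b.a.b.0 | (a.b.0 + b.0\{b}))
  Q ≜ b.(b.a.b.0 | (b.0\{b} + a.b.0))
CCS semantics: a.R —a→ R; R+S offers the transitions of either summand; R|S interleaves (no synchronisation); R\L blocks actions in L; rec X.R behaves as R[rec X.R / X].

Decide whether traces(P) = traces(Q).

LTS(P): 17 reachable states
  m0 = b.(b.a.b.0 | (a.b.0 + b.0\{b})) → --b--▸ m1
  m1 = b.a.b.0 | (a.b.0 + b.0\{b}) → --a--▸ m2, --b--▸ m3, --b--▸ m4
  m2 = b.a.b.0 | b.0 → --b--▸ m5, --b--▸ m6
  m3 = a.b.0 | (a.b.0 + b.0\{b}) → --a--▸ m5, --a--▸ m7, --b--▸ m8
  m4 = b.a.b.0 | 0\{b} → --b--▸ m8
  m5 = a.b.0 | b.0 → --a--▸ m9, --b--▸ m10
  m6 = b.a.b.0 | 0 → --b--▸ m10
  m7 = b.0 | (a.b.0 + b.0\{b}) → --a--▸ m9, --b--▸ m11, --b--▸ m12
  m8 = a.b.0 | 0\{b} → --a--▸ m12
  m9 = b.0 | b.0 → --b--▸ m13, --b--▸ m14
  m10 = a.b.0 | 0 → --a--▸ m14
  m11 = 0 | (a.b.0 + b.0\{b}) → --a--▸ m13, --b--▸ m15
  m12 = b.0 | 0\{b} → --b--▸ m15
  m13 = 0 | b.0 → --b--▸ m16
  m14 = b.0 | 0 → --b--▸ m16
  m15 = 0 | 0\{b} → ∅
  m16 = 0 | 0 → ∅
LTS(Q): 17 reachable states
  n0 = b.(b.a.b.0 | (b.0\{b} + a.b.0)) → --b--▸ n1
  n1 = b.a.b.0 | (b.0\{b} + a.b.0) → --a--▸ n2, --b--▸ n3, --b--▸ n4
  n2 = b.a.b.0 | b.0 → --b--▸ n5, --b--▸ n6
  n3 = a.b.0 | (b.0\{b} + a.b.0) → --a--▸ n5, --a--▸ n7, --b--▸ n8
  n4 = b.a.b.0 | 0\{b} → --b--▸ n8
  n5 = a.b.0 | b.0 → --a--▸ n9, --b--▸ n10
  n6 = b.a.b.0 | 0 → --b--▸ n10
  n7 = b.0 | (b.0\{b} + a.b.0) → --a--▸ n9, --b--▸ n11, --b--▸ n12
  n8 = a.b.0 | 0\{b} → --a--▸ n12
  n9 = b.0 | b.0 → --b--▸ n13, --b--▸ n14
  n10 = a.b.0 | 0 → --a--▸ n14
  n11 = 0 | (b.0\{b} + a.b.0) → --a--▸ n13, --b--▸ n15
  n12 = b.0 | 0\{b} → --b--▸ n15
  n13 = 0 | b.0 → --b--▸ n16
  n14 = b.0 | 0 → --b--▸ n16
  n15 = 0 | 0\{b} → ∅
  n16 = 0 | 0 → ∅
Coarsest stable partition (strong bisimilarity classes):
  B0 = {m0, n0}
  B1 = {m1, n1}
  B2 = {m4, m6, n4, n6}
  B3 = {m10, m8, n10, n8}
  B4 = {m12, m13, m14, n12, n13, n14}
  B5 = {m15, m16, n15, n16}
  B6 = {m2, n2}
  B7 = {m5, n5}
  B8 = {m9, n9}
  B9 = {m3, n3}
  B10 = {m7, n7}
  B11 = {m11, n11}
m0 ∈ B0, n0 ∈ B0 → same block
Bisimilar ⇒ trace-equivalent.

traces(P) = traces(Q)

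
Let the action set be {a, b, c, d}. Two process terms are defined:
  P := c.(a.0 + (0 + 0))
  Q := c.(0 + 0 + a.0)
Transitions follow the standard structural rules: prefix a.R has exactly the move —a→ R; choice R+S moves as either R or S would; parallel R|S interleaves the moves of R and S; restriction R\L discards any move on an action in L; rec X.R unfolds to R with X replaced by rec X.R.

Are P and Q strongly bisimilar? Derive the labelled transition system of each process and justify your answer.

YES

P's transition system — 3 states:
  u0 = c.(a.0 + (0 + 0)) ⊢ =c=> u1
  u1 = a.0 + (0 + 0) ⊢ =a=> u2
  u2 = 0 ⊢ deadlocked
Q's transition system — 3 states:
  v0 = c.(0 + 0 + a.0) ⊢ =c=> v1
  v1 = 0 + 0 + a.0 ⊢ =a=> v2
  v2 = 0 ⊢ deadlocked
Partition-refinement fixed point:
  B0 = {u0, v0}
  B1 = {u1, v1}
  B2 = {u2, v2}
u0 ∈ B0, v0 ∈ B0 → same block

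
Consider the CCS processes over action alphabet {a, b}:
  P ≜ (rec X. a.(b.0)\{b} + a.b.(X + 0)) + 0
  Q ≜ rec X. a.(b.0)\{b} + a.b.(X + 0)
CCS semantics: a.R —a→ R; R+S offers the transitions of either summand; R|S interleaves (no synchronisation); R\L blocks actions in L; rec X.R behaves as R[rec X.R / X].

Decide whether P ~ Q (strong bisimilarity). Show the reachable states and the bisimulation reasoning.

P's transition system — 3 states:
  u0 = (rec X. a.(b.0)\{b} + a.b.(X + 0)) + 0 | ··a··> u1, ··a··> u2
  u1 = (b.0)\{b} | ·
  u2 = b.((rec X. a.(b.0)\{b} + a.b.(X + 0)) + 0) | ··b··> u0
Q's transition system — 4 states:
  v0 = rec X. a.(b.0)\{b} + a.b.(X + 0) | ··a··> v1, ··a··> v2
  v1 = (b.0)\{b} | ·
  v2 = b.((rec X. a.(b.0)\{b} + a.b.(X + 0)) + 0) | ··b··> v3
  v3 = (rec X. a.(b.0)\{b} + a.b.(X + 0)) + 0 | ··a··> v1, ··a··> v2
Partition-refinement fixed point:
  B0 = {u0, v0, v3}
  B1 = {u1, v1}
  B2 = {u2, v2}
u0 ∈ B0, v0 ∈ B0 → same block

YES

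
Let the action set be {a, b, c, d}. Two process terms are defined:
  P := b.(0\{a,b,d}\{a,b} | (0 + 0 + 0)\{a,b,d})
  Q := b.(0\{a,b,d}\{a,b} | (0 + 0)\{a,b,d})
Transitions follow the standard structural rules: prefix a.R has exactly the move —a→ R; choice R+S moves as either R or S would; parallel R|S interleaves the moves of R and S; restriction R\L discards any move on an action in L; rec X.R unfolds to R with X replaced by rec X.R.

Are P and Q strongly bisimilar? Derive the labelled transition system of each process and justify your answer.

YES

LTS(P): 2 reachable states
  m0 = b.(0\{a,b,d}\{a,b} | (0 + 0 + 0)\{a,b,d}) | ··b··> m1
  m1 = 0\{a,b,d}\{a,b} | (0 + 0 + 0)\{a,b,d} | ∅
LTS(Q): 2 reachable states
  n0 = b.(0\{a,b,d}\{a,b} | (0 + 0)\{a,b,d}) | ··b··> n1
  n1 = 0\{a,b,d}\{a,b} | (0 + 0)\{a,b,d} | ∅
Partition-refinement fixed point:
  B0 = {m0, n0}
  B1 = {m1, n1}
m0 ∈ B0, n0 ∈ B0 → same block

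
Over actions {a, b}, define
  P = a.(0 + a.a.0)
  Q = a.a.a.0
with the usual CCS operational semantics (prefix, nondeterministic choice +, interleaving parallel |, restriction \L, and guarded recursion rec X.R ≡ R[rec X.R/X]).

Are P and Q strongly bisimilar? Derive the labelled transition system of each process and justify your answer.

P's transition system — 4 states:
  m0 = a.(0 + a.a.0) ⊢ =a=> m1
  m1 = 0 + a.a.0 ⊢ =a=> m2
  m2 = a.0 ⊢ =a=> m3
  m3 = 0 ⊢ ∅
Q's transition system — 4 states:
  n0 = a.a.a.0 ⊢ =a=> n1
  n1 = a.a.0 ⊢ =a=> n2
  n2 = a.0 ⊢ =a=> n3
  n3 = 0 ⊢ ∅
Partition-refinement fixed point:
  B0 = {m0, n0}
  B1 = {m1, n1}
  B2 = {m2, n2}
  B3 = {m3, n3}
m0 ∈ B0, n0 ∈ B0 → same block

bisimilar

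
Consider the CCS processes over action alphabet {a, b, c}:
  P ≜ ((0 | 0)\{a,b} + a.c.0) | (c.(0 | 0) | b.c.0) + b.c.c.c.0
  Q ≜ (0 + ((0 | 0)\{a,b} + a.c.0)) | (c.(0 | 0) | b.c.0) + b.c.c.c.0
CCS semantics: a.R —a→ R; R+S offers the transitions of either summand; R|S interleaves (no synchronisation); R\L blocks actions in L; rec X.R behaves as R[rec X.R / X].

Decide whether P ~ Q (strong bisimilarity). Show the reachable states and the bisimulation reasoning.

Reachable graph of P (22 states):
  u0 = ((0 | 0)\{a,b} + a.c.0) | (c.(0 | 0) | b.c.0) + b.c.c.c.0 | ··a··> u1, ··b··> u2, ··b··> u3, ··c··> u4
  u1 = c.0 | (c.(0 | 0) | b.c.0) | ··b··> u5, ··c··> u6, ··c··> u7
  u2 = ((0 | 0)\{a,b} + a.c.0) | (c.(0 | 0) | c.0) | ··a··> u5, ··c··> u8, ··c··> u9
  u3 = c.c.c.0 | ··c··> u10
  u4 = ((0 | 0)\{a,b} + a.c.0) | (0 | 0 | b.c.0) | ··a··> u7, ··b··> u8
  u5 = c.0 | (c.(0 | 0) | c.0) | ··c··> u11, ··c··> u12, ··c··> u13
  u6 = 0 | (c.(0 | 0) | b.c.0) | ··b··> u11, ··c··> u14
  u7 = c.0 | (0 | 0 | b.c.0) | ··b··> u12, ··c··> u14
  u8 = ((0 | 0)\{a,b} + a.c.0) | (0 | 0 | c.0) | ··a··> u12, ··c··> u15
  u9 = ((0 | 0)\{a,b} + a.c.0) | (c.(0 | 0) | 0) | ··a··> u13, ··c··> u15
  u10 = c.c.0 | ··c··> u16
  u11 = 0 | (c.(0 | 0) | c.0) | ··c··> u17, ··c··> u18
  u12 = c.0 | (0 | 0 | c.0) | ··c··> u17, ··c··> u19
  u13 = c.0 | (c.(0 | 0) | 0) | ··c··> u18, ··c··> u19
  u14 = 0 | (0 | 0 | b.c.0) | ··b··> u17
  u15 = ((0 | 0)\{a,b} + a.c.0) | (0 | 0 | 0) | ··a··> u19
  u16 = c.0 | ··c··> u20
  u17 = 0 | (0 | 0 | c.0) | ··c··> u21
  u18 = 0 | (c.(0 | 0) | 0) | ··c··> u21
  u19 = c.0 | (0 | 0 | 0) | ··c··> u21
  u20 = 0 | deadlocked
  u21 = 0 | (0 | 0 | 0) | deadlocked
Reachable graph of Q (22 states):
  v0 = (0 + ((0 | 0)\{a,b} + a.c.0)) | (c.(0 | 0) | b.c.0) + b.c.c.c.0 | ··a··> v1, ··b··> v2, ··b··> v3, ··c··> v4
  v1 = c.0 | (c.(0 | 0) | b.c.0) | ··b··> v5, ··c··> v6, ··c··> v7
  v2 = (0 + ((0 | 0)\{a,b} + a.c.0)) | (c.(0 | 0) | c.0) | ··a··> v5, ··c··> v8, ··c··> v9
  v3 = c.c.c.0 | ··c··> v10
  v4 = (0 + ((0 | 0)\{a,b} + a.c.0)) | (0 | 0 | b.c.0) | ··a··> v7, ··b··> v8
  v5 = c.0 | (c.(0 | 0) | c.0) | ··c··> v11, ··c··> v12, ··c··> v13
  v6 = 0 | (c.(0 | 0) | b.c.0) | ··b··> v11, ··c··> v14
  v7 = c.0 | (0 | 0 | b.c.0) | ··b··> v12, ··c··> v14
  v8 = (0 + ((0 | 0)\{a,b} + a.c.0)) | (0 | 0 | c.0) | ··a··> v12, ··c··> v15
  v9 = (0 + ((0 | 0)\{a,b} + a.c.0)) | (c.(0 | 0) | 0) | ··a··> v13, ··c··> v15
  v10 = c.c.0 | ··c··> v16
  v11 = 0 | (c.(0 | 0) | c.0) | ··c··> v17, ··c··> v18
  v12 = c.0 | (0 | 0 | c.0) | ··c··> v17, ··c··> v19
  v13 = c.0 | (c.(0 | 0) | 0) | ··c··> v18, ··c··> v19
  v14 = 0 | (0 | 0 | b.c.0) | ··b··> v17
  v15 = (0 + ((0 | 0)\{a,b} + a.c.0)) | (0 | 0 | 0) | ··a··> v19
  v16 = c.0 | ··c··> v20
  v17 = 0 | (0 | 0 | c.0) | ··c··> v21
  v18 = 0 | (c.(0 | 0) | 0) | ··c··> v21
  v19 = c.0 | (0 | 0 | 0) | ··c··> v21
  v20 = 0 | deadlocked
  v21 = 0 | (0 | 0 | 0) | deadlocked
Partition-refinement fixed point:
  B0 = {u0, v0}
  B1 = {u3, u5, v3, v5}
  B2 = {u10, u11, u12, u13, v10, v11, v12, v13}
  B3 = {u16, u17, u18, u19, v16, v17, v18, v19}
  B4 = {u20, u21, v20, v21}
  B5 = {u1, v1}
  B6 = {u6, u7, v6, v7}
  B7 = {u14, v14}
  B8 = {u2, v2}
  B9 = {u8, u9, v8, v9}
  B10 = {u15, v15}
  B11 = {u4, v4}
u0 ∈ B0, v0 ∈ B0 → same block

bisimilar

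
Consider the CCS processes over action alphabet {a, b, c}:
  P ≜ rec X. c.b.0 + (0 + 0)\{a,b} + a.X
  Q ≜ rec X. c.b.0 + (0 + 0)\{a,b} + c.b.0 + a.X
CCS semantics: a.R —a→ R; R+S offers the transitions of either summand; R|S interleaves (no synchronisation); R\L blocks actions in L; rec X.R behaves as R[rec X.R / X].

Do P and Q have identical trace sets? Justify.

YES

P's transition system — 3 states:
  u0 = rec X. c.b.0 + (0 + 0)\{a,b} + a.X :: -a-> u0, -c-> u1
  u1 = b.0 :: -b-> u2
  u2 = 0 :: stopped
Q's transition system — 3 states:
  v0 = rec X. c.b.0 + (0 + 0)\{a,b} + c.b.0 + a.X :: -a-> v0, -c-> v1
  v1 = b.0 :: -b-> v2
  v2 = 0 :: stopped
Bisimilarity quotient blocks:
  B0 = {u0, v0}
  B1 = {u1, v1}
  B2 = {u2, v2}
u0 ∈ B0, v0 ∈ B0 → same block
Bisimilar ⇒ trace-equivalent.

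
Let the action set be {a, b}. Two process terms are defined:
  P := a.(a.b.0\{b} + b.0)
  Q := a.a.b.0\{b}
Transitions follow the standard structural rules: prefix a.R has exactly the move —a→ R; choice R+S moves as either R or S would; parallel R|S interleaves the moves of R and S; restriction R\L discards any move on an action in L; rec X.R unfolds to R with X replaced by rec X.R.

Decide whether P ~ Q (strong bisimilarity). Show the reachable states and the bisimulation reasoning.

not bisimilar

P's transition system — 5 states:
  s0 = a.(a.b.0\{b} + b.0) → --a--▸ s1
  s1 = a.b.0\{b} + b.0 → --a--▸ s2, --b--▸ s3
  s2 = b.0\{b} → --b--▸ s4
  s3 = 0 → deadlocked
  s4 = 0\{b} → deadlocked
Q's transition system — 4 states:
  t0 = a.a.b.0\{b} → --a--▸ t1
  t1 = a.b.0\{b} → --a--▸ t2
  t2 = b.0\{b} → --b--▸ t3
  t3 = 0\{b} → deadlocked
Bisimilarity quotient blocks:
  B0 = {s0}
  B1 = {s1}
  B2 = {s2, t2}
  B3 = {s3, s4, t3}
  B4 = {t0}
  B5 = {t1}
s0 ∈ B0, t0 ∈ B4 → different blocks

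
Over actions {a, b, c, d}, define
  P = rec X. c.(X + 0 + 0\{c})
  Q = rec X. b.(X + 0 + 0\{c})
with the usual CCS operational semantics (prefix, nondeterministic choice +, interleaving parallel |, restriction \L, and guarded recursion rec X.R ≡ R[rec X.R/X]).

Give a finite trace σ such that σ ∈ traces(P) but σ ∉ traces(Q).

Reachable graph of P (2 states):
  p0 = rec X. c.(X + 0 + 0\{c}) :: --c--▸ p1
  p1 = (rec X. c.(X + 0 + 0\{c})) + 0 + 0\{c} :: --c--▸ p1
Reachable graph of Q (2 states):
  q0 = rec X. b.(X + 0 + 0\{c}) :: --b--▸ q1
  q1 = (rec X. b.(X + 0 + 0\{c})) + 0 + 0\{c} :: --b--▸ q1
Trace ⟨c⟩ through P, begin at {p0}:
  after c @ step 1: {p1}
  — P admits the full trace.
Trace ⟨c⟩ through Q, begin at {q0}:
  after c @ step 1: ∅  — Q cannot continue

c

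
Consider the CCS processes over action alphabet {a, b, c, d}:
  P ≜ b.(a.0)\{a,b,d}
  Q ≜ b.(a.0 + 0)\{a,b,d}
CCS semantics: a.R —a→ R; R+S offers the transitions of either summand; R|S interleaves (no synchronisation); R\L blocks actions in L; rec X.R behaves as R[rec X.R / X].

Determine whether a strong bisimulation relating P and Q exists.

P's transition system — 2 states:
  p0 = b.(a.0)\{a,b,d} | --b--▸ p1
  p1 = (a.0)\{a,b,d} | deadlocked
Q's transition system — 2 states:
  q0 = b.(a.0 + 0)\{a,b,d} | --b--▸ q1
  q1 = (a.0 + 0)\{a,b,d} | deadlocked
Partition-refinement fixed point:
  B0 = {p0, q0}
  B1 = {p1, q1}
p0 ∈ B0, q0 ∈ B0 → same block

P ~ Q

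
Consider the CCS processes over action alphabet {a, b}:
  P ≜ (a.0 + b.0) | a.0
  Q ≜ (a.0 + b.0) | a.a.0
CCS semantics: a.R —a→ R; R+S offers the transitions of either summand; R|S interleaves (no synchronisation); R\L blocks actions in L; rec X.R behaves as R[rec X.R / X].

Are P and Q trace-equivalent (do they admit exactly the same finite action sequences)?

LTS(P): 4 reachable states
  s0 = (a.0 + b.0) | a.0 has moves --a--▸ s1, --a--▸ s2, --b--▸ s2
  s1 = (a.0 + b.0) | 0 has moves --a--▸ s3, --b--▸ s3
  s2 = 0 | a.0 has moves --a--▸ s3
  s3 = 0 | 0 has moves ·
LTS(Q): 6 reachable states
  t0 = (a.0 + b.0) | a.a.0 has moves --a--▸ t1, --a--▸ t2, --b--▸ t2
  t1 = (a.0 + b.0) | a.0 has moves --a--▸ t3, --a--▸ t4, --b--▸ t4
  t2 = 0 | a.a.0 has moves --a--▸ t4
  t3 = (a.0 + b.0) | 0 has moves --a--▸ t5, --b--▸ t5
  t4 = 0 | a.0 has moves --a--▸ t5
  t5 = 0 | 0 has moves ·
Trace ⟨aaa⟩ through Q, begin at {t0}:
  after a @ step 1: {t1, t2}
  after a @ step 2: {t3, t4}
  after a @ step 3: {t5}
  Q completes σ.
Trace ⟨aaa⟩ through P, begin at {s0}:
  after a @ step 1: {s1, s2}
  after a @ step 2: {s3}
  after a @ step 3: ∅  — P cannot continue

NO — witness ⟨aaa⟩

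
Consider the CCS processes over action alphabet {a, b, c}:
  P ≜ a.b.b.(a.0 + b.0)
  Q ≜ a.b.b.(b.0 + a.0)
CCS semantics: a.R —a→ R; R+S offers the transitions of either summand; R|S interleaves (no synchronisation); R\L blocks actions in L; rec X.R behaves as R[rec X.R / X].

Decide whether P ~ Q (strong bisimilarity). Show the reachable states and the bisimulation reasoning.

bisimilar

Reachable graph of P (5 states):
  s0 = a.b.b.(a.0 + b.0) :: —a→ s1
  s1 = b.b.(a.0 + b.0) :: —b→ s2
  s2 = b.(a.0 + b.0) :: —b→ s3
  s3 = a.0 + b.0 :: —a→ s4, —b→ s4
  s4 = 0 :: stopped
Reachable graph of Q (5 states):
  t0 = a.b.b.(b.0 + a.0) :: —a→ t1
  t1 = b.b.(b.0 + a.0) :: —b→ t2
  t2 = b.(b.0 + a.0) :: —b→ t3
  t3 = b.0 + a.0 :: —a→ t4, —b→ t4
  t4 = 0 :: stopped
Partition-refinement fixed point:
  B0 = {s0, t0}
  B1 = {s1, t1}
  B2 = {s2, t2}
  B3 = {s3, t3}
  B4 = {s4, t4}
s0 ∈ B0, t0 ∈ B0 → same block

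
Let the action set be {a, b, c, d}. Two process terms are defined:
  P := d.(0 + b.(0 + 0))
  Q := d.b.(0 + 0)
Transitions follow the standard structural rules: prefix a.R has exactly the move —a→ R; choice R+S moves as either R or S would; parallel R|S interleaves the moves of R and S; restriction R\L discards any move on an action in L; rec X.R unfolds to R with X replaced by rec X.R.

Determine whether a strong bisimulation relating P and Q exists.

bisimilar

P's transition system — 3 states:
  u0 = d.(0 + b.(0 + 0)) :: -d-> u1
  u1 = 0 + b.(0 + 0) :: -b-> u2
  u2 = 0 + 0 :: deadlocked
Q's transition system — 3 states:
  v0 = d.b.(0 + 0) :: -d-> v1
  v1 = b.(0 + 0) :: -b-> v2
  v2 = 0 + 0 :: deadlocked
Bisimilarity quotient blocks:
  B0 = {u0, v0}
  B1 = {u1, v1}
  B2 = {u2, v2}
u0 ∈ B0, v0 ∈ B0 → same block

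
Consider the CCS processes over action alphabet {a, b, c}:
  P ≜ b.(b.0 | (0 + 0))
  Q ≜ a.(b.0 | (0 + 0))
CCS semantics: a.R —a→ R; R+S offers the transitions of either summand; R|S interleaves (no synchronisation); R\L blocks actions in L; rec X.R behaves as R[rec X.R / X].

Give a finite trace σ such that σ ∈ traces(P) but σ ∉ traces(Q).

LTS(P): 3 reachable states
  u0 = b.(b.0 | (0 + 0)) → --b--▸ u1
  u1 = b.0 | (0 + 0) → --b--▸ u2
  u2 = 0 | (0 + 0) → stopped
LTS(Q): 3 reachable states
  v0 = a.(b.0 | (0 + 0)) → --a--▸ v1
  v1 = b.0 | (0 + 0) → --b--▸ v2
  v2 = 0 | (0 + 0) → stopped
Run σ = ⟨b⟩ on P: start {u0}
  after b @ step 1: {u1}
  P completes σ.
Run σ = ⟨b⟩ on Q: start {v0}
  after b @ step 1: no successor for Q

b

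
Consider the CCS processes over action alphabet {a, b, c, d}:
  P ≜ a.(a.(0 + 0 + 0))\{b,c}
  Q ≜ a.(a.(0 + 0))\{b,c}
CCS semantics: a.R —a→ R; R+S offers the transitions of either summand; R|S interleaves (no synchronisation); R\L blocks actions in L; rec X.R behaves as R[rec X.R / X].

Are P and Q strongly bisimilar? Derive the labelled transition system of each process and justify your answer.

P ~ Q

P's transition system — 3 states:
  s0 = a.(a.(0 + 0 + 0))\{b,c} has moves ··a··> s1
  s1 = (a.(0 + 0 + 0))\{b,c} has moves ··a··> s2
  s2 = (0 + 0 + 0)\{b,c} has moves stopped
Q's transition system — 3 states:
  t0 = a.(a.(0 + 0))\{b,c} has moves ··a··> t1
  t1 = (a.(0 + 0))\{b,c} has moves ··a··> t2
  t2 = (0 + 0)\{b,c} has moves stopped
Coarsest stable partition (strong bisimilarity classes):
  B0 = {s0, t0}
  B1 = {s1, t1}
  B2 = {s2, t2}
s0 ∈ B0, t0 ∈ B0 → same block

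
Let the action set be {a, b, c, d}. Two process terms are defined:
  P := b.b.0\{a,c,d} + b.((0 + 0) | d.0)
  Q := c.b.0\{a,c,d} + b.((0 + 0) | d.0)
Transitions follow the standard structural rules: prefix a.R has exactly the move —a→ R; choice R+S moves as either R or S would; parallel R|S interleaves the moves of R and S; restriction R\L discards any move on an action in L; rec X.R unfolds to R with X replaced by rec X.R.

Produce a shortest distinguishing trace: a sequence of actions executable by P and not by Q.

Reachable graph of P (5 states):
  m0 = b.b.0\{a,c,d} + b.((0 + 0) | d.0) | =b=> m1, =b=> m2
  m1 = (0 + 0) | d.0 | =d=> m3
  m2 = b.0\{a,c,d} | =b=> m4
  m3 = (0 + 0) | 0 | stopped
  m4 = 0\{a,c,d} | stopped
Reachable graph of Q (5 states):
  n0 = c.b.0\{a,c,d} + b.((0 + 0) | d.0) | =b=> n1, =c=> n2
  n1 = (0 + 0) | d.0 | =d=> n3
  n2 = b.0\{a,c,d} | =b=> n4
  n3 = (0 + 0) | 0 | stopped
  n4 = 0\{a,c,d} | stopped
Executing bb from P (initial set {m0}):
  step 1 (b): {m1, m2}
  step 2 (b): {m4}
  ✓ P
Executing bb from Q (initial set {n0}):
  step 1 (b): {n1}
  step 2 (b): ∅ (Q stuck)

bb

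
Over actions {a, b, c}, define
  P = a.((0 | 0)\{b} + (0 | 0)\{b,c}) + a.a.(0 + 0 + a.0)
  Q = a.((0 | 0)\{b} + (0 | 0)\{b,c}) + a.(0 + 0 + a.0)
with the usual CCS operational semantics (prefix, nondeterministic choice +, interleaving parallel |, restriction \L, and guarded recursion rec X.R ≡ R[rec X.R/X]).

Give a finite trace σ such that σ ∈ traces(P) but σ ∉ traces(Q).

aaa

LTS(P): 5 reachable states
  s0 = a.((0 | 0)\{b} + (0 | 0)\{b,c}) + a.a.(0 + 0 + a.0) → -a-> s1, -a-> s2
  s1 = (0 | 0)\{b} + (0 | 0)\{b,c} → ·
  s2 = a.(0 + 0 + a.0) → -a-> s3
  s3 = 0 + 0 + a.0 → -a-> s4
  s4 = 0 → ·
LTS(Q): 4 reachable states
  t0 = a.((0 | 0)\{b} + (0 | 0)\{b,c}) + a.(0 + 0 + a.0) → -a-> t1, -a-> t2
  t1 = (0 | 0)\{b} + (0 | 0)\{b,c} → ·
  t2 = 0 + 0 + a.0 → -a-> t3
  t3 = 0 → ·
Trace ⟨aaa⟩ through P, begin at {s0}:
  [1] a ⇒ {s1, s2}
  [2] a ⇒ {s3}
  [3] a ⇒ {s4}
  ✓ P
Trace ⟨aaa⟩ through Q, begin at {t0}:
  [1] a ⇒ {t1, t2}
  [2] a ⇒ {t3}
  [3] a ⇒ ∅ (Q stuck)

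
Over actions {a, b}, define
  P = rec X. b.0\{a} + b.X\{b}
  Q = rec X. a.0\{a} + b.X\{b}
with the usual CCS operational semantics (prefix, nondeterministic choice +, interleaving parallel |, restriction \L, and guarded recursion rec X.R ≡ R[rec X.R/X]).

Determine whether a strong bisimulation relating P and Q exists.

LTS(P): 3 reachable states
  m0 = rec X. b.0\{a} + b.X\{b} :: -b-> m1, -b-> m2
  m1 = (rec X. b.0\{a} + b.X\{b})\{b} :: (no moves)
  m2 = 0\{a} :: (no moves)
LTS(Q): 4 reachable states
  n0 = rec X. a.0\{a} + b.X\{b} :: -a-> n1, -b-> n2
  n1 = 0\{a} :: (no moves)
  n2 = (rec X. a.0\{a} + b.X\{b})\{b} :: -a-> n3
  n3 = 0\{a}\{b} :: (no moves)
Partition-refinement fixed point:
  B0 = {m0}
  B1 = {m1, m2, n1, n3}
  B2 = {n0}
  B3 = {n2}
m0 ∈ B0, n0 ∈ B2 → different blocks

not bisimilar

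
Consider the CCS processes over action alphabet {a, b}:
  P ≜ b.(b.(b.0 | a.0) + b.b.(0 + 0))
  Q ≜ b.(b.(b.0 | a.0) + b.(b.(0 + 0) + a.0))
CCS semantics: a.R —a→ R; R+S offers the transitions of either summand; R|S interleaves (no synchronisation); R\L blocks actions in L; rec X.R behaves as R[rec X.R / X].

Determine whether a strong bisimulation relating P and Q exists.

not bisimilar

LTS(P): 8 reachable states
  m0 = b.(b.(b.0 | a.0) + b.b.(0 + 0)) | --b--▸ m1
  m1 = b.(b.0 | a.0) + b.b.(0 + 0) | --b--▸ m2, --b--▸ m3
  m2 = b.(0 + 0) | --b--▸ m4
  m3 = b.0 | a.0 | --a--▸ m5, --b--▸ m6
  m4 = 0 + 0 | (no moves)
  m5 = b.0 | 0 | --b--▸ m7
  m6 = 0 | a.0 | --a--▸ m7
  m7 = 0 | 0 | (no moves)
LTS(Q): 9 reachable states
  n0 = b.(b.(b.0 | a.0) + b.(b.(0 + 0) + a.0)) | --b--▸ n1
  n1 = b.(b.0 | a.0) + b.(b.(0 + 0) + a.0) | --b--▸ n2, --b--▸ n3
  n2 = b.(0 + 0) + a.0 | --a--▸ n4, --b--▸ n5
  n3 = b.0 | a.0 | --a--▸ n6, --b--▸ n7
  n4 = 0 | (no moves)
  n5 = 0 + 0 | (no moves)
  n6 = b.0 | 0 | --b--▸ n8
  n7 = 0 | a.0 | --a--▸ n8
  n8 = 0 | 0 | (no moves)
Partition-refinement fixed point:
  B0 = {m0}
  B1 = {m1}
  B2 = {m2, m5, n6}
  B3 = {m4, m7, n4, n5, n8}
  B4 = {m3, n3}
  B5 = {m6, n7}
  B6 = {n0}
  B7 = {n1}
  B8 = {n2}
m0 ∈ B0, n0 ∈ B6 → different blocks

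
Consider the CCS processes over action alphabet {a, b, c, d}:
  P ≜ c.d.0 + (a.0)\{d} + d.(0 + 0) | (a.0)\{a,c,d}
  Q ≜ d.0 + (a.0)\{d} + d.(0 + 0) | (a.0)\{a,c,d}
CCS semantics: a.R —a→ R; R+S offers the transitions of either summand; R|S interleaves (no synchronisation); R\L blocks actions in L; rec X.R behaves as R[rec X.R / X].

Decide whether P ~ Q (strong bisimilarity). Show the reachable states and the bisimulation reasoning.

not bisimilar

Reachable graph of P (5 states):
  m0 = c.d.0 + (a.0)\{d} + d.(0 + 0) | (a.0)\{a,c,d} | =a=> m1, =c=> m2, =d=> m3
  m1 = 0\{d} | (no moves)
  m2 = d.0 | =d=> m4
  m3 = (0 + 0) | (a.0)\{a,c,d} | (no moves)
  m4 = 0 | (no moves)
Reachable graph of Q (4 states):
  n0 = d.0 + (a.0)\{d} + d.(0 + 0) | (a.0)\{a,c,d} | =a=> n1, =d=> n2, =d=> n3
  n1 = 0\{d} | (no moves)
  n2 = (0 + 0) | (a.0)\{a,c,d} | (no moves)
  n3 = 0 | (no moves)
Bisimilarity quotient blocks:
  B0 = {m0}
  B1 = {m1, m3, m4, n1, n2, n3}
  B2 = {m2}
  B3 = {n0}
m0 ∈ B0, n0 ∈ B3 → different blocks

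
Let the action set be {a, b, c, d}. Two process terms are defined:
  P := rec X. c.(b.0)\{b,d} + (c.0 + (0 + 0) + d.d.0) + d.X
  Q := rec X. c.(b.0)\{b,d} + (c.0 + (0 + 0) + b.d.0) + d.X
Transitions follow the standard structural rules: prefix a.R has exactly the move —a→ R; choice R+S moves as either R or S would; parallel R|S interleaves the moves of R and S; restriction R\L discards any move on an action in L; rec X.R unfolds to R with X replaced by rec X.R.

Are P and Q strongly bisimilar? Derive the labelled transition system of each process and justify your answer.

not bisimilar

LTS(P): 4 reachable states
  u0 = rec X. c.(b.0)\{b,d} + (c.0 + (0 + 0) + d.d.0) + d.X ⊢ -c-> u1, -c-> u2, -d-> u0, -d-> u3
  u1 = (b.0)\{b,d} ⊢ (no moves)
  u2 = 0 ⊢ (no moves)
  u3 = d.0 ⊢ -d-> u2
LTS(Q): 4 reachable states
  v0 = rec X. c.(b.0)\{b,d} + (c.0 + (0 + 0) + b.d.0) + d.X ⊢ -b-> v1, -c-> v2, -c-> v3, -d-> v0
  v1 = d.0 ⊢ -d-> v3
  v2 = (b.0)\{b,d} ⊢ (no moves)
  v3 = 0 ⊢ (no moves)
Coarsest stable partition (strong bisimilarity classes):
  B0 = {u0}
  B1 = {u3, v1}
  B2 = {u1, u2, v2, v3}
  B3 = {v0}
u0 ∈ B0, v0 ∈ B3 → different blocks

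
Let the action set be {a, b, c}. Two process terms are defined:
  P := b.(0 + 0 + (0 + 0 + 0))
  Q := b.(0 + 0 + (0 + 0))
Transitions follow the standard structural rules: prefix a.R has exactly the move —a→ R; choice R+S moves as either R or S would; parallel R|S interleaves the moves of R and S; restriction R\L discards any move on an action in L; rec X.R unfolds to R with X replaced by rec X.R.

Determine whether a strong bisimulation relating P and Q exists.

bisimilar

LTS(P): 2 reachable states
  p0 = b.(0 + 0 + (0 + 0 + 0)) :: --b--▸ p1
  p1 = 0 + 0 + (0 + 0 + 0) :: ∅
LTS(Q): 2 reachable states
  q0 = b.(0 + 0 + (0 + 0)) :: --b--▸ q1
  q1 = 0 + 0 + (0 + 0) :: ∅
Partition-refinement fixed point:
  B0 = {p0, q0}
  B1 = {p1, q1}
p0 ∈ B0, q0 ∈ B0 → same block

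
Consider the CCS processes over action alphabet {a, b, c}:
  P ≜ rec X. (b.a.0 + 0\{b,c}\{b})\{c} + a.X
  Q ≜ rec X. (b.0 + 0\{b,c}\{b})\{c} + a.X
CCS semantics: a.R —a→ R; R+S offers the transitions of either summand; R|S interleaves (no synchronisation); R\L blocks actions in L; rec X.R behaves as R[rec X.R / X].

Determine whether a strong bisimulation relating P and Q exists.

P's transition system — 3 states:
  p0 = rec X. (b.a.0 + 0\{b,c}\{b})\{c} + a.X | ··a··> p0, ··b··> p1
  p1 = (a.0)\{c} | ··a··> p2
  p2 = 0\{c} | deadlocked
Q's transition system — 2 states:
  q0 = rec X. (b.0 + 0\{b,c}\{b})\{c} + a.X | ··a··> q0, ··b··> q1
  q1 = 0\{c} | deadlocked
Coarsest stable partition (strong bisimilarity classes):
  B0 = {p0}
  B1 = {p1}
  B2 = {p2, q1}
  B3 = {q0}
p0 ∈ B0, q0 ∈ B3 → different blocks

P ≁ Q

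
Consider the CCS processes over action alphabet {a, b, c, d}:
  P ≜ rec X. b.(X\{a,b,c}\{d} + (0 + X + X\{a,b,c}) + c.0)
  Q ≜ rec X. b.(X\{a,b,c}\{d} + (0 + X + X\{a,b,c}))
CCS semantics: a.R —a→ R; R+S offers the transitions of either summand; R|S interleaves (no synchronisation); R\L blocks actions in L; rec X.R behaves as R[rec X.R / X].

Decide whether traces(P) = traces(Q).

LTS(P): 3 reachable states
  p0 = rec X. b.(X\{a,b,c}\{d} + (0 + X + X\{a,b,c}) + c.0) | —b→ p1
  p1 = (rec X. b.(X\{a,b,c}\{d} + (0 + X + X\{a,b,c}) + c.0))\{a,b,c}\{d} + (0 + (rec X. b.(X\{a,b,c}\{d} + (0 + X + X\{a,b,c}) + c.0)) + (rec X. b.(X\{a,b,c}\{d} + (0 + X + X\{a,b,c}) + c.0))\{a,b,c}) + c.0 | —b→ p1, —c→ p2
  p2 = 0 | (no moves)
LTS(Q): 2 reachable states
  q0 = rec X. b.(X\{a,b,c}\{d} + (0 + X + X\{a,b,c})) | —b→ q1
  q1 = (rec X. b.(X\{a,b,c}\{d} + (0 + X + X\{a,b,c})))\{a,b,c}\{d} + (0 + (rec X. b.(X\{a,b,c}\{d} + (0 + X + X\{a,b,c}))) + (rec X. b.(X\{a,b,c}\{d} + (0 + X + X\{a,b,c})))\{a,b,c}) | —b→ q1
Trace ⟨bc⟩ through P, begin at {p0}:
  after b @ step 1: {p1}
  after c @ step 2: {p2}
  P completes σ.
Trace ⟨bc⟩ through Q, begin at {q0}:
  after b @ step 1: {q1}
  after c @ step 2: no successor for Q

NO — witness ⟨bc⟩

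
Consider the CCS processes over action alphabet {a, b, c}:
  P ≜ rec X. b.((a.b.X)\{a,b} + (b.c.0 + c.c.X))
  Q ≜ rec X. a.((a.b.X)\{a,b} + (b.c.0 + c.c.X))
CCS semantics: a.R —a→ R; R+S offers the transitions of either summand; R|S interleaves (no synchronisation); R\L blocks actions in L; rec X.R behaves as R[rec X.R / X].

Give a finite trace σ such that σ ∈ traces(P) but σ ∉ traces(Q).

LTS(P): 5 reachable states
  p0 = rec X. b.((a.b.X)\{a,b} + (b.c.0 + c.c.X)) :: -b-> p1
  p1 = (a.b.(rec X. b.((a.b.X)\{a,b} + (b.c.0 + c.c.X))))\{a,b} + (b.c.0 + c.c.(rec X. b.((a.b.X)\{a,b} + (b.c.0 + c.c.X)))) :: -b-> p2, -c-> p3
  p2 = c.0 :: -c-> p4
  p3 = c.(rec X. b.((a.b.X)\{a,b} + (b.c.0 + c.c.X))) :: -c-> p0
  p4 = 0 :: ∅
LTS(Q): 5 reachable states
  q0 = rec X. a.((a.b.X)\{a,b} + (b.c.0 + c.c.X)) :: -a-> q1
  q1 = (a.b.(rec X. a.((a.b.X)\{a,b} + (b.c.0 + c.c.X))))\{a,b} + (b.c.0 + c.c.(rec X. a.((a.b.X)\{a,b} + (b.c.0 + c.c.X)))) :: -b-> q2, -c-> q3
  q2 = c.0 :: -c-> q4
  q3 = c.(rec X. a.((a.b.X)\{a,b} + (b.c.0 + c.c.X))) :: -c-> q0
  q4 = 0 :: ∅
Executing b from P (initial set {p0}):
  [1] b ⇒ {p1}
  P completes σ.
Executing b from Q (initial set {q0}):
  [1] b ⇒ ∅  — Q cannot continue

b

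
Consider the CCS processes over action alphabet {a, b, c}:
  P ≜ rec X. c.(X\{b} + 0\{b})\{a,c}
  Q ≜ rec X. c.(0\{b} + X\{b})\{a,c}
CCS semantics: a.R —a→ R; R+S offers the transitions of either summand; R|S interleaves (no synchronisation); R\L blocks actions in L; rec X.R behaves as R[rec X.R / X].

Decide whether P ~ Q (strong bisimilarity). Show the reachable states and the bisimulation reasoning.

Reachable graph of P (2 states):
  s0 = rec X. c.(X\{b} + 0\{b})\{a,c} → =c=> s1
  s1 = ((rec X. c.(X\{b} + 0\{b})\{a,c})\{b} + 0\{b})\{a,c} → (no moves)
Reachable graph of Q (2 states):
  t0 = rec X. c.(0\{b} + X\{b})\{a,c} → =c=> t1
  t1 = (0\{b} + (rec X. c.(0\{b} + X\{b})\{a,c})\{b})\{a,c} → (no moves)
Partition-refinement fixed point:
  B0 = {s0, t0}
  B1 = {s1, t1}
s0 ∈ B0, t0 ∈ B0 → same block

YES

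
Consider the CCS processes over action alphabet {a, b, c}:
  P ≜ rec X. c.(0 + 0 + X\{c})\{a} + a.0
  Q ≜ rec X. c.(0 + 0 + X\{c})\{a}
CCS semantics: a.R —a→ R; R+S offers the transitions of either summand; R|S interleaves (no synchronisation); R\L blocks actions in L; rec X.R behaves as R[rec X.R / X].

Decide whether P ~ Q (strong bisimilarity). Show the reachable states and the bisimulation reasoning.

Reachable graph of P (3 states):
  m0 = rec X. c.(0 + 0 + X\{c})\{a} + a.0 has moves =a=> m1, =c=> m2
  m1 = 0 has moves (no moves)
  m2 = (0 + 0 + (rec X. c.(0 + 0 + X\{c})\{a} + a.0)\{c})\{a} has moves (no moves)
Reachable graph of Q (2 states):
  n0 = rec X. c.(0 + 0 + X\{c})\{a} has moves =c=> n1
  n1 = (0 + 0 + (rec X. c.(0 + 0 + X\{c})\{a})\{c})\{a} has moves (no moves)
Coarsest stable partition (strong bisimilarity classes):
  B0 = {m0}
  B1 = {m1, m2, n1}
  B2 = {n0}
m0 ∈ B0, n0 ∈ B2 → different blocks

NO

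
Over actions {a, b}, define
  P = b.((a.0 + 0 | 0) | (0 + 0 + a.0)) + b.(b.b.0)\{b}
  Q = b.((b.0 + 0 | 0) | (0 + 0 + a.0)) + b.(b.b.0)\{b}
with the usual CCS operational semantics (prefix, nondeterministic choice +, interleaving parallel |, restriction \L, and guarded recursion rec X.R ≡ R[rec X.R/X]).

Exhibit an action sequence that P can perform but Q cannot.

baa

P's transition system — 6 states:
  m0 = b.((a.0 + 0 | 0) | (0 + 0 + a.0)) + b.(b.b.0)\{b} :: =b=> m1, =b=> m2
  m1 = (a.0 + 0 | 0) | (0 + 0 + a.0) :: =a=> m3, =a=> m4
  m2 = (b.b.0)\{b} :: (no moves)
  m3 = (a.0 + 0 | 0) | 0 :: =a=> m5
  m4 = 0 | (0 + 0 + a.0) :: =a=> m5
  m5 = 0 | 0 :: (no moves)
Q's transition system — 6 states:
  n0 = b.((b.0 + 0 | 0) | (0 + 0 + a.0)) + b.(b.b.0)\{b} :: =b=> n1, =b=> n2
  n1 = (b.0 + 0 | 0) | (0 + 0 + a.0) :: =a=> n3, =b=> n4
  n2 = (b.b.0)\{b} :: (no moves)
  n3 = (b.0 + 0 | 0) | 0 :: =b=> n5
  n4 = 0 | (0 + 0 + a.0) :: =a=> n5
  n5 = 0 | 0 :: (no moves)
Run σ = ⟨baa⟩ on P: start {m0}
  [1] b ⇒ {m1, m2}
  [2] a ⇒ {m3, m4}
  [3] a ⇒ {m5}
  ✓ P
Run σ = ⟨baa⟩ on Q: start {n0}
  [1] b ⇒ {n1, n2}
  [2] a ⇒ {n3}
  [3] a ⇒ ∅  — Q cannot continue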